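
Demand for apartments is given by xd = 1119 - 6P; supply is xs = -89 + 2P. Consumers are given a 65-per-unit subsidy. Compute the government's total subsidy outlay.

Pre-subsidy: 1119 - 6P = -89 + 2P gives P* = 151, x* = 213.
With the rebate, buyers effectively pay Pb = Ps − 65, where Ps is the price sellers receive.
Demand in terms of Ps becomes xd = 1119 − 6(Ps − 65) = 1509 - 6Ps. Setting this equal to supply: 1509 - 6Ps = -89 + 2Ps, so Ps = 199.75.
Buyers pay Pb = 199.75 − 65 = 134.75; x' = -89 + 2·199.75 = 310.5.
Government outlay = subsidy × quantity = 65 × 310.5 = 20182.5.

Government cost = 20182.5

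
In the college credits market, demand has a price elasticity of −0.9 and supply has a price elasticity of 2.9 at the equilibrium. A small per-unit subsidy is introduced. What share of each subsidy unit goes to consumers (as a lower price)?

For a small subsidy around the equilibrium, the benefit split depends on the relative slopes, which at a point are proportional to the elasticities.
Buyer share = εs/(εs + |εd|) = 2.9/(2.9 + 0.9) = 29/38; seller share = |εd|/(εs + |εd|) = 9/38.

Consumer share = 29/38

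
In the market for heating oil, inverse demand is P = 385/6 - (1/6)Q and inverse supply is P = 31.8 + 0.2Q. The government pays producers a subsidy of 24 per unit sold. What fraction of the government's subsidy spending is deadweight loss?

Pre-subsidy: 385/6 - (1/6)Q = 31.8 + 0.2Q gives Q* = 971/11 and P* = 544/11.
With the subsidy, sellers receive Ps = Pb + 24 for each unit, where Pb is the price buyers pay.
On the curves, Pb = 385/6 - (1/6)Q and Ps = 31.8 + 0.2Q; the wedge Ps − Pb = 24 gives 31.8 + 0.2Q − (385/6 - (1/6)Q) = 24, so Q' = 1691/11.
Then Pb = 385/6 − (1/6)·(1691/11) = 424/11 and Ps = 31.8 + 0.2·(1691/11) = 688/11.
ΔCS = ½(971/11 + 1691/11)(544/11 − 424/11) = 1320; ΔPS = ½(971/11 + 1691/11)(688/11 − 544/11) = 1584.
Government spending = 24 × 1691/11 = 40584/11.
DWL = ½ × 24 × (1691/11 − 971/11) = 8640/11; fraction = (8640/11) / (40584/11) = 360/1691.

DWL / government spending = 360/1691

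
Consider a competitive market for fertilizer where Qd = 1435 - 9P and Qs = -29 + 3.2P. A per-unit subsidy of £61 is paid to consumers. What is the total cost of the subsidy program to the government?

Pre-subsidy: 1435 - 9P = -29 + 3.2P gives P* = 120, Q* = 355.
With the rebate, buyers effectively pay Pb = Ps − 61, where Ps is the price sellers receive.
Demand in terms of Ps becomes Qd = 1435 − 9(Ps − 61) = 1984 - 9Ps. Setting this equal to supply: 1984 - 9Ps = -29 + 3.2Ps, so Ps = 165.
Buyers pay Pb = 165 − 61 = 104; Q' = -29 + 3.2·165 = 499.
Government outlay = subsidy × quantity = 61 × 499 = 30439.

Government cost = £30439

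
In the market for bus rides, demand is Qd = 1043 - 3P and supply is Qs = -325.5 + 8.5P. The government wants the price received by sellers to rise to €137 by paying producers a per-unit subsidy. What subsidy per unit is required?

Required subsidy s = €69 per unit

At a seller price of 137, quantity supplied is -325.5 + 8.5·137 = 839.
Buyers absorb 839 only when they pay Pb with 1043 − 3·Pb = 839, i.e. Pb = 68.
s = Ps − Pb = 137 − 68 = 69.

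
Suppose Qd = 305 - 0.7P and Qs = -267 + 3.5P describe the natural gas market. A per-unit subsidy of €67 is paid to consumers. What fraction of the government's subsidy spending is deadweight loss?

Pre-subsidy: 305 - 0.7P = -267 + 3.5P gives P* = 2860/21, Q* = 629/3.
With the rebate, buyers effectively pay Pb = Ps − 67, where Ps is the price sellers receive.
Demand in terms of Ps becomes Qd = 305 − 0.7(Ps − 67) = 351.9 - 0.7Ps. Setting this equal to supply: 351.9 - 0.7Ps = -267 + 3.5Ps, so Ps = 2063/14.
Buyers pay Pb = 2063/14 − 67 = 1125/14; Q' = -267 + 3.5·(2063/14) = 248.75.
ΔCS = ½(629/3 + 248.75)(2860/21 − 1125/14) = 1842835/144; ΔPS = ½(629/3 + 248.75)(2063/14 − 2860/21) = 368567/144.
Government spending = 67 × 248.75 = 16666.25.
DWL = ½ × 67 × (248.75 − 629/3) = 31423/24; fraction = (31423/24) / 16666.25 = 469/5970.

DWL / government spending = 469/5970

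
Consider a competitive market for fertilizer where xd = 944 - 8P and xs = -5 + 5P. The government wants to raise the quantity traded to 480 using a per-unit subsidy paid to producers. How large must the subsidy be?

At x = 480, invert demand for the buyer price: Pb = (944 − 480)/8 = 58; invert supply for the seller price: Ps = (480 − (-5))/5 = 97.
The subsidy must fill the gap: s = Ps − Pb = 97 − 58 = 39.

Required subsidy s = 39 per unit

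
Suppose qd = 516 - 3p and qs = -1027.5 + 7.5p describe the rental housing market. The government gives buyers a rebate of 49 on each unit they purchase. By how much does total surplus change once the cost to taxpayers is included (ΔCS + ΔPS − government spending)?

Pre-subsidy: 516 - 3p = -1027.5 + 7.5p gives p* = 147, q* = 75.
With the rebate, buyers effectively pay pb = ps − 49, where ps is the price sellers receive.
Demand in terms of ps becomes qd = 516 − 3(ps − 49) = 663 - 3ps. Setting this equal to supply: 663 - 3ps = -1027.5 + 7.5ps, so ps = 161.
Buyers pay pb = 161 − 49 = 112; q' = -1027.5 + 7.5·161 = 180.
ΔCS = ½(75 + 180)(147 − 112) = 4462.5; ΔPS = ½(75 + 180)(161 − 147) = 1785.
Government spending = 49 × 180 = 8820.
Net change = 4462.5 + 1785 − 8820 = -2572.5. The loss equals the DWL triangle ½·49·105.

Net change in total surplus = -2572.5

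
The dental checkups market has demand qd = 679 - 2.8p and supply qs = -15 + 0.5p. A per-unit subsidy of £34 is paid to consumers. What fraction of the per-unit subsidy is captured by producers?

Pre-subsidy: 679 - 2.8p = -15 + 0.5p gives p* = 6940/33, q* = 2975/33.
With the rebate, buyers effectively pay pb = ps − 34, where ps is the price sellers receive.
Demand in terms of ps becomes qd = 679 − 2.8(ps − 34) = 774.2 - 2.8ps. Setting this equal to supply: 774.2 - 2.8ps = -15 + 0.5ps, so ps = 7892/33.
Buyers pay pb = 7892/33 − 34 = 6770/33; q' = -15 + 0.5·(7892/33) = 3451/33.
Buyers' price falls by p* − pb = 6940/33 − 6770/33 = 170/33; sellers' price rises by ps − p* = 7892/33 − 6940/33 = 952/33.
So producers capture (952/33)/34 = 28/33 of each unit of subsidy.

Producer share = 28/33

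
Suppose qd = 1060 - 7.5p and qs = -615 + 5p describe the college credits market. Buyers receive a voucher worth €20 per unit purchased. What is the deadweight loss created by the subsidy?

Pre-subsidy: 1060 - 7.5p = -615 + 5p gives p* = 134, q* = 55.
With the rebate, buyers effectively pay pb = ps − 20, where ps is the price sellers receive.
Demand in terms of ps becomes qd = 1060 − 7.5(ps − 20) = 1210 - 7.5ps. Setting this equal to supply: 1210 - 7.5ps = -615 + 5ps, so ps = 146.
Buyers pay pb = 146 − 20 = 126; q' = -615 + 5·146 = 115.
The subsidy expands output by 115 − 55 = 60 past the efficient level; on those units the gap between marginal cost and willingness to pay runs from 0 up to 20.
DWL = ½ × 20 × 60 = 600.

Deadweight loss = €600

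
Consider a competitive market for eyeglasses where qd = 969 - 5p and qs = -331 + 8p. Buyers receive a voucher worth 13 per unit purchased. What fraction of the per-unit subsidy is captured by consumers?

Consumer share = 8/13

Pre-subsidy: 969 - 5p = -331 + 8p gives p* = 100, q* = 469.
With the rebate, buyers effectively pay pb = ps − 13, where ps is the price sellers receive.
Demand in terms of ps becomes qd = 969 − 5(ps − 13) = 1034 - 5ps. Setting this equal to supply: 1034 - 5ps = -331 + 8ps, so ps = 105.
Buyers pay pb = 105 − 13 = 92; q' = -331 + 8·105 = 509.
Buyers' price falls by p* − pb = 100 − 92 = 8; sellers' price rises by ps − p* = 105 − 100 = 5.
So consumers capture 8/13 = 8/13 of each unit of subsidy.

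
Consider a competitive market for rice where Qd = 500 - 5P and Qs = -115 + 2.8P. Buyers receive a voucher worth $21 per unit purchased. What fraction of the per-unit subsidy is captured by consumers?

Pre-subsidy: 500 - 5P = -115 + 2.8P gives P* = 1025/13, Q* = 1375/13.
With the rebate, buyers effectively pay Pb = Ps − 21, where Ps is the price sellers receive.
Demand in terms of Ps becomes Qd = 500 − 5(Ps − 21) = 605 - 5Ps. Setting this equal to supply: 605 - 5Ps = -115 + 2.8Ps, so Ps = 1200/13.
Buyers pay Pb = 1200/13 − 21 = 927/13; Q' = -115 + 2.8·(1200/13) = 1865/13.
Buyers' price falls by P* − Pb = 1025/13 − 927/13 = 98/13; sellers' price rises by Ps − P* = 1200/13 − 1025/13 = 175/13.
So consumers capture (98/13)/21 = 14/39 of each unit of subsidy.

Consumer share = 14/39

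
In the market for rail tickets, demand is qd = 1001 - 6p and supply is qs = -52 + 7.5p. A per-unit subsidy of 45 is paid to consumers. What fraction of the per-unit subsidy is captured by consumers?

Pre-subsidy: 1001 - 6p = -52 + 7.5p gives p* = 78, q* = 533.
With the rebate, buyers effectively pay pb = ps − 45, where ps is the price sellers receive.
Demand in terms of ps becomes qd = 1001 − 6(ps − 45) = 1271 - 6ps. Setting this equal to supply: 1271 - 6ps = -52 + 7.5ps, so ps = 98.
Buyers pay pb = 98 − 45 = 53; q' = -52 + 7.5·98 = 683.
Buyers' price falls by p* − pb = 78 − 53 = 25; sellers' price rises by ps − p* = 98 − 78 = 20.
So consumers capture 25/45 = 5/9 of each unit of subsidy.

Consumer share = 5/9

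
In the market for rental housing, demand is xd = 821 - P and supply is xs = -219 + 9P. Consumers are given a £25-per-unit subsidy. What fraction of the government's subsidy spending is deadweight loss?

Pre-subsidy: 821 - P = -219 + 9P gives P* = 104, x* = 717.
With the rebate, buyers effectively pay Pb = Ps − 25, where Ps is the price sellers receive.
Demand in terms of Ps becomes xd = 821 − 1(Ps − 25) = 846 - Ps. Setting this equal to supply: 846 - Ps = -219 + 9Ps, so Ps = 106.5.
Buyers pay Pb = 106.5 − 25 = 81.5; x' = -219 + 9·106.5 = 739.5.
ΔCS = ½(717 + 739.5)(104 − 81.5) = 16385.625; ΔPS = ½(717 + 739.5)(106.5 − 104) = 1820.625.
Government spending = 25 × 739.5 = 18487.5.
DWL = ½ × 25 × (739.5 − 717) = 281.25; fraction = 281.25 / 18487.5 = 15/986.

DWL / government spending = 15/986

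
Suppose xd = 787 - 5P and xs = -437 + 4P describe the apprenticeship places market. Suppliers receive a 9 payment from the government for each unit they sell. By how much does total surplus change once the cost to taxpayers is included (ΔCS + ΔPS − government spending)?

Net change in total surplus = -90

Pre-subsidy: 787 - 5P = -437 + 4P gives P* = 136, x* = 107.
With the subsidy, sellers receive Ps = Pb + 9 for each unit, where Pb is the price buyers pay.
Supply in terms of Pb becomes xs = -437 + 4(Pb + 9) = -401 + 4Pb. Setting this equal to demand: 787 - 5Pb = -401 + 4Pb, so Pb = 132.
Sellers receive Ps = 132 + 9 = 141; x' = 787 − 5·132 = 127.
ΔCS = ½(107 + 127)(136 − 132) = 468; ΔPS = ½(107 + 127)(141 − 136) = 585.
Government spending = 9 × 127 = 1143.
Net change = 468 + 585 − 1143 = -90. The loss equals the DWL triangle ½·9·20.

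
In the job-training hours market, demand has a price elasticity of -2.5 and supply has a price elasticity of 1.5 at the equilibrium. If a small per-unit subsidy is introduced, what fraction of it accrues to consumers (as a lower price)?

For a small subsidy around the equilibrium, the benefit split depends on the relative slopes, which at a point are proportional to the elasticities.
Buyer share = εs/(εs + |εd|) = 1.5/(1.5 + 2.5) = 0.375; seller share = |εd|/(εs + |εd|) = 0.625.

Consumer share = 0.375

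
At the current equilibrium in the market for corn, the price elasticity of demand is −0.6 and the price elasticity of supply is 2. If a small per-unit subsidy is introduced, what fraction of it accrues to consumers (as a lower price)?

For a small subsidy around the equilibrium, the benefit split depends on the relative slopes, which at a point are proportional to the elasticities.
Buyer share = εs/(εs + |εd|) = 2/(2 + 0.6) = 10/13; seller share = |εd|/(εs + |εd|) = 3/13.

Consumer share = 10/13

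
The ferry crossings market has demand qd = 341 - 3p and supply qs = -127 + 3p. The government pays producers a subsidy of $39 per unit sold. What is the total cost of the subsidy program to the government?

Government cost = $6454.5

Pre-subsidy: 341 - 3p = -127 + 3p gives p* = 78, q* = 107.
With the subsidy, sellers receive ps = pb + 39 for each unit, where pb is the price buyers pay.
Supply in terms of pb becomes qs = -127 + 3(pb + 39) = -10 + 3pb. Setting this equal to demand: 341 - 3pb = -10 + 3pb, so pb = 58.5.
Sellers receive ps = 58.5 + 39 = 97.5; q' = 341 − 3·58.5 = 165.5.
Government outlay = subsidy × quantity = 39 × 165.5 = 6454.5.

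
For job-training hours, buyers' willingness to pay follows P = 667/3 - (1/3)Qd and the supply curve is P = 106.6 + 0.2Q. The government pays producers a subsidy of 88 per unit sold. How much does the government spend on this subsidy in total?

Government cost = 33616

Pre-subsidy: 667/3 - (1/3)Q = 106.6 + 0.2Q gives Q* = 217 and P* = 150.
With the subsidy, sellers receive Ps = Pb + 88 for each unit, where Pb is the price buyers pay.
On the curves, Pb = 667/3 - (1/3)Q and Ps = 106.6 + 0.2Q; the wedge Ps − Pb = 88 gives 106.6 + 0.2Q − (667/3 - (1/3)Q) = 88, so Q' = 382.
Then Pb = 667/3 − (1/3)·382 = 95 and Ps = 106.6 + 0.2·382 = 183.
Government outlay = subsidy × quantity = 88 × 382 = 33616.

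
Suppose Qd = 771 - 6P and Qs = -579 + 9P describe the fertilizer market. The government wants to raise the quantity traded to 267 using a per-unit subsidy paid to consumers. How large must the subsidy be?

At Q = 267, invert demand for the buyer price: Pb = (771 − 267)/6 = 84; invert supply for the seller price: Ps = (267 − (-579))/9 = 94.
The subsidy must fill the gap: s = Ps − Pb = 94 − 84 = 10.

Required subsidy s = 10 per unit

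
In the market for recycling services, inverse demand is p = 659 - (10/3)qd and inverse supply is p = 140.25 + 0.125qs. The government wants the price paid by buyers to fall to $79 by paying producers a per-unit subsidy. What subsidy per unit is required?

Required subsidy s = $83 per unit

At a buyer price of 79, quantity demanded is 197.7 − 0.3·79 = 174.
Sellers supply 174 only when they receive ps = 140.25 + 0.125·174 = 162.
s = ps − pb = 162 − 79 = 83.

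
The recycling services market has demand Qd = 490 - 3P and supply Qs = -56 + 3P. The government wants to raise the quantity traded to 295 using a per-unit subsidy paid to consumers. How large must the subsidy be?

At Q = 295, invert demand for the buyer price: Pb = (490 − 295)/3 = 65; invert supply for the seller price: Ps = (295 − (-56))/3 = 117.
The subsidy must fill the gap: s = Ps − Pb = 117 − 65 = 52.

Required subsidy s = 52 per unit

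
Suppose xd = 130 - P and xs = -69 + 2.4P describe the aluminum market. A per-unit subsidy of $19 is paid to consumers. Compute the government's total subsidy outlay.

Pre-subsidy: 130 - P = -69 + 2.4P gives P* = 995/17, x* = 1215/17.
With the rebate, buyers effectively pay Pb = Ps − 19, where Ps is the price sellers receive.
Demand in terms of Ps becomes xd = 130 − 1(Ps − 19) = 149 - Ps. Setting this equal to supply: 149 - Ps = -69 + 2.4Ps, so Ps = 1090/17.
Buyers pay Pb = 1090/17 − 19 = 767/17; x' = -69 + 2.4·(1090/17) = 1443/17.
Government outlay = subsidy × quantity = 19 × 1443/17 = 27417/17.

Government cost = 27417/17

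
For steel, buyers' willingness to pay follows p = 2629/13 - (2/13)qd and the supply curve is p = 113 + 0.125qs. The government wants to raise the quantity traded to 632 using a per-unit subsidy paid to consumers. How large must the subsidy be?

At q = 632, from the demand curve buyers pay pb = 2629/13 − (2/13)·632 = 105; from the supply curve sellers need ps = 113 + 0.125·632 = 192.
The subsidy must fill the gap: s = ps − pb = 192 − 105 = 87.

Required subsidy s = 87 per unit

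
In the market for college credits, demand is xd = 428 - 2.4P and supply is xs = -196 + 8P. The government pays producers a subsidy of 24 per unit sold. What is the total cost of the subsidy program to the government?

Pre-subsidy: 428 - 2.4P = -196 + 8P gives P* = 60, x* = 284.
With the subsidy, sellers receive Ps = Pb + 24 for each unit, where Pb is the price buyers pay.
Supply in terms of Pb becomes xs = -196 + 8(Pb + 24) = -4 + 8Pb. Setting this equal to demand: 428 - 2.4Pb = -4 + 8Pb, so Pb = 540/13.
Sellers receive Ps = 540/13 + 24 = 852/13; x' = 428 − 2.4·(540/13) = 4268/13.
Government outlay = subsidy × quantity = 24 × 4268/13 = 102432/13.

Government cost = 102432/13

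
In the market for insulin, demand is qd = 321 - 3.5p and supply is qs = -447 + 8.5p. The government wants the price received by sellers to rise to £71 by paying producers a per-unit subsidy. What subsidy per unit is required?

At a seller price of 71, quantity supplied is -447 + 8.5·71 = 156.5.
Buyers absorb 156.5 only when they pay pb with 321 − 3.5·pb = 156.5, i.e. pb = 47.
s = ps − pb = 71 − 47 = 24.

Required subsidy s = £24 per unit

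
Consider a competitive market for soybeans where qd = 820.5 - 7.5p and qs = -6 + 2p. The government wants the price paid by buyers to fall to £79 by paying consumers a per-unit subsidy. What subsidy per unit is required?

Required subsidy s = £38 per unit

At a buyer price of 79, quantity demanded is 820.5 − 7.5·79 = 228.
Sellers supply 228 only when they receive ps with -6 + 2·ps = 228, i.e. ps = 117.
s = ps − pb = 117 − 79 = 38.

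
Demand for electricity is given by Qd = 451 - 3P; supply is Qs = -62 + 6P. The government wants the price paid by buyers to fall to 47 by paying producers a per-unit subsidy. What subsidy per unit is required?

Required subsidy s = 15 per unit

At a buyer price of 47, quantity demanded is 451 − 3·47 = 310.
Sellers supply 310 only when they receive Ps with -62 + 6·Ps = 310, i.e. Ps = 62.
s = Ps − Pb = 62 − 47 = 15.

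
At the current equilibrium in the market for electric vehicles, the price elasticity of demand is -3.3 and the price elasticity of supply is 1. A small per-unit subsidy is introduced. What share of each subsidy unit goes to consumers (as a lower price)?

Consumer share = 10/43

For a small subsidy around the equilibrium, the benefit split depends on the relative slopes, which at a point are proportional to the elasticities.
Buyer share = εs/(εs + |εd|) = 1/(1 + 3.3) = 10/43; seller share = |εd|/(εs + |εd|) = 33/43.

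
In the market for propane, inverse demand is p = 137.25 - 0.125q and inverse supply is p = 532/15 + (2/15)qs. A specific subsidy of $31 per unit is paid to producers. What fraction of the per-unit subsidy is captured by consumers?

Consumer share = 15/31

Pre-subsidy: 137.25 - 0.125q = 532/15 + (2/15)q gives q* = 394 and p* = 88.
With the subsidy, sellers receive ps = pb + 31 for each unit, where pb is the price buyers pay.
On the curves, pb = 137.25 - 0.125q and ps = 532/15 + (2/15)q; the wedge ps − pb = 31 gives 532/15 + (2/15)q − (137.25 - 0.125q) = 31, so q' = 514.
Then pb = 137.25 − 0.125·514 = 73 and ps = 532/15 + (2/15)·514 = 104.
Buyers' price falls by p* − pb = 88 − 73 = 15; sellers' price rises by ps − p* = 104 − 88 = 16.
So consumers capture 15/31 = 15/31 of each unit of subsidy.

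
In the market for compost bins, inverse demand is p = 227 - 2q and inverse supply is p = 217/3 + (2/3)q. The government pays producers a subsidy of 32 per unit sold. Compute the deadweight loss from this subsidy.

Pre-subsidy: 227 - 2q = 217/3 + (2/3)q gives q* = 58 and p* = 111.
With the subsidy, sellers receive ps = pb + 32 for each unit, where pb is the price buyers pay.
On the curves, pb = 227 - 2q and ps = 217/3 + (2/3)q; the wedge ps − pb = 32 gives 217/3 + (2/3)q − (227 - 2q) = 32, so q' = 70.
Then pb = 227 − 2·70 = 87 and ps = 217/3 + (2/3)·70 = 119.
The subsidy expands output by 70 − 58 = 12 past the efficient level; on those units the gap between marginal cost and willingness to pay runs from 0 up to 32.
DWL = ½ × 32 × 12 = 192.

Deadweight loss = 192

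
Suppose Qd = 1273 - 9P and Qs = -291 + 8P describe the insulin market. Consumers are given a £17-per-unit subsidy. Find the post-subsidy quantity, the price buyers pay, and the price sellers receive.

Q' = 517; buyers pay £84; sellers receive £101

Pre-subsidy: 1273 - 9P = -291 + 8P gives P* = 92, Q* = 445.
With the rebate, buyers effectively pay Pb = Ps − 17, where Ps is the price sellers receive.
Demand in terms of Ps becomes Qd = 1273 − 9(Ps − 17) = 1426 - 9Ps. Setting this equal to supply: 1426 - 9Ps = -291 + 8Ps, so Ps = 101.
Buyers pay Pb = 101 − 17 = 84; Q' = -291 + 8·101 = 517.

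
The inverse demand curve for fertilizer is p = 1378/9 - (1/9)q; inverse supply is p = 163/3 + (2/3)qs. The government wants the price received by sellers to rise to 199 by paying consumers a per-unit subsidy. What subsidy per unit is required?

At a seller price of 199, quantity supplied is -81.5 + 1.5·199 = 217.
Buyers absorb 217 only when they pay pb = 1378/9 − (1/9)·217 = 129.
s = ps − pb = 199 − 129 = 70.

Required subsidy s = 70 per unit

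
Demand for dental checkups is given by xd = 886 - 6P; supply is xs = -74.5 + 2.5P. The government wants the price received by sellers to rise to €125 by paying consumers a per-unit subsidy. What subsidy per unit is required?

At a seller price of 125, quantity supplied is -74.5 + 2.5·125 = 238.
Buyers absorb 238 only when they pay Pb with 886 − 6·Pb = 238, i.e. Pb = 108.
s = Ps − Pb = 125 − 108 = 17.

Required subsidy s = €17 per unit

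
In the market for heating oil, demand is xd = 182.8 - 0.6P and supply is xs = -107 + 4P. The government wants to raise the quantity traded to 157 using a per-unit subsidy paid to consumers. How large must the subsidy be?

Required subsidy s = 23 per unit

At x = 157, invert demand for the buyer price: Pb = (182.8 − 157)/0.6 = 43; invert supply for the seller price: Ps = (157 − (-107))/4 = 66.
The subsidy must fill the gap: s = Ps − Pb = 66 − 43 = 23.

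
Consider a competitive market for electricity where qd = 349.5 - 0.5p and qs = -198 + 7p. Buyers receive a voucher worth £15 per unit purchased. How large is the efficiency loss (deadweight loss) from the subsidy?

Pre-subsidy: 349.5 - 0.5p = -198 + 7p gives p* = 73, q* = 313.
With the rebate, buyers effectively pay pb = ps − 15, where ps is the price sellers receive.
Demand in terms of ps becomes qd = 349.5 − 0.5(ps − 15) = 357 - 0.5ps. Setting this equal to supply: 357 - 0.5ps = -198 + 7ps, so ps = 74.
Buyers pay pb = 74 − 15 = 59; q' = -198 + 7·74 = 320.
The subsidy expands output by 320 − 313 = 7 past the efficient level; on those units the gap between marginal cost and willingness to pay runs from 0 up to 15.
DWL = ½ × 15 × 7 = 52.5.

Deadweight loss = £52.5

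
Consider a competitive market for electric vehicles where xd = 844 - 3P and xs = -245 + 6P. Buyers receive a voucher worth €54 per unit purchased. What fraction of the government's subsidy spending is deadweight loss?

DWL / government spending = 54/589

Pre-subsidy: 844 - 3P = -245 + 6P gives P* = 121, x* = 481.
With the rebate, buyers effectively pay Pb = Ps − 54, where Ps is the price sellers receive.
Demand in terms of Ps becomes xd = 844 − 3(Ps − 54) = 1006 - 3Ps. Setting this equal to supply: 1006 - 3Ps = -245 + 6Ps, so Ps = 139.
Buyers pay Pb = 139 − 54 = 85; x' = -245 + 6·139 = 589.
ΔCS = ½(481 + 589)(121 − 85) = 19260; ΔPS = ½(481 + 589)(139 − 121) = 9630.
Government spending = 54 × 589 = 31806.
DWL = ½ × 54 × (589 − 481) = 2916; fraction = 2916 / 31806 = 54/589.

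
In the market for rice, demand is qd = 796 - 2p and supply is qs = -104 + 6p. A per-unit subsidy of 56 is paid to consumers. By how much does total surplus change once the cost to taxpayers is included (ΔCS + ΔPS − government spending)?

Pre-subsidy: 796 - 2p = -104 + 6p gives p* = 112.5, q* = 571.
With the rebate, buyers effectively pay pb = ps − 56, where ps is the price sellers receive.
Demand in terms of ps becomes qd = 796 − 2(ps − 56) = 908 - 2ps. Setting this equal to supply: 908 - 2ps = -104 + 6ps, so ps = 126.5.
Buyers pay pb = 126.5 − 56 = 70.5; q' = -104 + 6·126.5 = 655.
ΔCS = ½(571 + 655)(112.5 − 70.5) = 25746; ΔPS = ½(571 + 655)(126.5 − 112.5) = 8582.
Government spending = 56 × 655 = 36680.
Net change = 25746 + 8582 − 36680 = -2352. The loss equals the DWL triangle ½·56·84.

Net change in total surplus = -2352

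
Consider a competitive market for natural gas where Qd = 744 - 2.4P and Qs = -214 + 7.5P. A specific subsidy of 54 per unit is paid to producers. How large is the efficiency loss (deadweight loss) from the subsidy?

Deadweight loss = 29160/11

Pre-subsidy: 744 - 2.4P = -214 + 7.5P gives P* = 9580/99, Q* = 16888/33.
With the subsidy, sellers receive Ps = Pb + 54 for each unit, where Pb is the price buyers pay.
Supply in terms of Pb becomes Qs = -214 + 7.5(Pb + 54) = 191 + 7.5Pb. Setting this equal to demand: 744 - 2.4Pb = 191 + 7.5Pb, so Pb = 5530/99.
Sellers receive Ps = 5530/99 + 54 = 10876/99; Q' = 744 − 2.4·(5530/99) = 20128/33.
The subsidy expands output by 20128/33 − 16888/33 = 1080/11 past the efficient level; on those units the gap between marginal cost and willingness to pay runs from 0 up to 54.
DWL = ½ × 54 × 1080/11 = 29160/11.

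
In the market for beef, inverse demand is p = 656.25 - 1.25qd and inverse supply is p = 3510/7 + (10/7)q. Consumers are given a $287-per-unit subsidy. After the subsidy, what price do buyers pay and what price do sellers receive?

Buyers pay 6751/15; sellers receive 11056/15

Pre-subsidy: 656.25 - 1.25q = 3510/7 + (10/7)q gives q* = 57.8 and p* = 584.
With the rebate, buyers effectively pay pb = ps − 287, where ps is the price sellers receive.
On the curves, pb = 656.25 - 1.25q and ps = 3510/7 + (10/7)q; the wedge ps − pb = 287 gives 3510/7 + (10/7)q − (656.25 - 1.25q) = 287, so q' = 12371/75.
Then pb = 656.25 − 1.25·(12371/75) = 6751/15 and ps = 3510/7 + (10/7)·(12371/75) = 11056/15.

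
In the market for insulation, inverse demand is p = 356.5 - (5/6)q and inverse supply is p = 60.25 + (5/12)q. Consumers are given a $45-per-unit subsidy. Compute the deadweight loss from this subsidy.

Deadweight loss = $810

Pre-subsidy: 356.5 - (5/6)q = 60.25 + (5/12)q gives q* = 237 and p* = 159.
With the rebate, buyers effectively pay pb = ps − 45, where ps is the price sellers receive.
On the curves, pb = 356.5 - (5/6)q and ps = 60.25 + (5/12)q; the wedge ps − pb = 45 gives 60.25 + (5/12)q − (356.5 - (5/6)q) = 45, so q' = 273.
Then pb = 356.5 − (5/6)·273 = 129 and ps = 60.25 + (5/12)·273 = 174.
The subsidy expands output by 273 − 237 = 36 past the efficient level; on those units the gap between marginal cost and willingness to pay runs from 0 up to 45.
DWL = ½ × 45 × 36 = 810.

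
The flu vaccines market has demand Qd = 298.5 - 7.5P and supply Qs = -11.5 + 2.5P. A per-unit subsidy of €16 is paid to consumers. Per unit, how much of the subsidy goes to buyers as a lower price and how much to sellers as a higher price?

Buyers gain €4 per unit; sellers gain €12 per unit

Pre-subsidy: 298.5 - 7.5P = -11.5 + 2.5P gives P* = 31, Q* = 66.
With the rebate, buyers effectively pay Pb = Ps − 16, where Ps is the price sellers receive.
Demand in terms of Ps becomes Qd = 298.5 − 7.5(Ps − 16) = 418.5 - 7.5Ps. Setting this equal to supply: 418.5 - 7.5Ps = -11.5 + 2.5Ps, so Ps = 43.
Buyers pay Pb = 43 − 16 = 27; Q' = -11.5 + 2.5·43 = 96.
Buyers' price falls by P* − Pb = 31 − 27 = 4; sellers' price rises by Ps − P* = 43 − 31 = 12.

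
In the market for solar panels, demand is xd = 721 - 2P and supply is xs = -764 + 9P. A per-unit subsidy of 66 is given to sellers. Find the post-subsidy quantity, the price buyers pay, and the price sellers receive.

Pre-subsidy: 721 - 2P = -764 + 9P gives P* = 135, x* = 451.
With the subsidy, sellers receive Ps = Pb + 66 for each unit, where Pb is the price buyers pay.
Supply in terms of Pb becomes xs = -764 + 9(Pb + 66) = -170 + 9Pb. Setting this equal to demand: 721 - 2Pb = -170 + 9Pb, so Pb = 81.
Sellers receive Ps = 81 + 66 = 147; x' = 721 − 2·81 = 559.

x' = 559; buyers pay 81; sellers receive 147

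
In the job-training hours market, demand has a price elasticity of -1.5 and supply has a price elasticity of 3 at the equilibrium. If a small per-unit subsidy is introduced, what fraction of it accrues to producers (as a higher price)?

Producer share = 1/3

For a small subsidy around the equilibrium, the benefit split depends on the relative slopes, which at a point are proportional to the elasticities.
Buyer share = εs/(εs + |εd|) = 3/(3 + 1.5) = 2/3; seller share = |εd|/(εs + |εd|) = 1/3.
So producers capture 1/3 of the subsidy.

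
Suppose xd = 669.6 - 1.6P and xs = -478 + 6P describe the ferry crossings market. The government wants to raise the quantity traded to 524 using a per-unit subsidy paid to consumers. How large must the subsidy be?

Required subsidy s = 76 per unit

At x = 524, invert demand for the buyer price: Pb = (669.6 − 524)/1.6 = 91; invert supply for the seller price: Ps = (524 − (-478))/6 = 167.
The subsidy must fill the gap: s = Ps − Pb = 167 − 91 = 76.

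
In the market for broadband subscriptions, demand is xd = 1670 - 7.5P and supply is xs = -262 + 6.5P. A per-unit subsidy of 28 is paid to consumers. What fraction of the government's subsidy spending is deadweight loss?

Pre-subsidy: 1670 - 7.5P = -262 + 6.5P gives P* = 138, x* = 635.
With the rebate, buyers effectively pay Pb = Ps − 28, where Ps is the price sellers receive.
Demand in terms of Ps becomes xd = 1670 − 7.5(Ps − 28) = 1880 - 7.5Ps. Setting this equal to supply: 1880 - 7.5Ps = -262 + 6.5Ps, so Ps = 153.
Buyers pay Pb = 153 − 28 = 125; x' = -262 + 6.5·153 = 732.5.
ΔCS = ½(635 + 732.5)(138 − 125) = 8888.75; ΔPS = ½(635 + 732.5)(153 − 138) = 10256.25.
Government spending = 28 × 732.5 = 20510.
DWL = ½ × 28 × (732.5 − 635) = 1365; fraction = 1365 / 20510 = 39/586.

DWL / government spending = 39/586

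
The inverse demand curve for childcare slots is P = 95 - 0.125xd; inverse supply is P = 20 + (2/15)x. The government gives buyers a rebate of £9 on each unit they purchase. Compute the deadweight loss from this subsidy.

Deadweight loss = 4860/31

Pre-subsidy: 95 - 0.125x = 20 + (2/15)x gives x* = 9000/31 and P* = 1820/31.
With the rebate, buyers effectively pay Pb = Ps − 9, where Ps is the price sellers receive.
On the curves, Pb = 95 - 0.125x and Ps = 20 + (2/15)x; the wedge Ps − Pb = 9 gives 20 + (2/15)x − (95 - 0.125x) = 9, so x' = 10080/31.
Then Pb = 95 − 0.125·(10080/31) = 1685/31 and Ps = 20 + (2/15)·(10080/31) = 1964/31.
The subsidy expands output by 10080/31 − 9000/31 = 1080/31 past the efficient level; on those units the gap between marginal cost and willingness to pay runs from 0 up to 9.
DWL = ½ × 9 × 1080/31 = 4860/31.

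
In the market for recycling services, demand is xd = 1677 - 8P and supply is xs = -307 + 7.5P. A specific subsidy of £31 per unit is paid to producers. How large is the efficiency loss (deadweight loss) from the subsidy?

Deadweight loss = £1860

Pre-subsidy: 1677 - 8P = -307 + 7.5P gives P* = 128, x* = 653.
With the subsidy, sellers receive Ps = Pb + 31 for each unit, where Pb is the price buyers pay.
Supply in terms of Pb becomes xs = -307 + 7.5(Pb + 31) = -74.5 + 7.5Pb. Setting this equal to demand: 1677 - 8Pb = -74.5 + 7.5Pb, so Pb = 113.
Sellers receive Ps = 113 + 31 = 144; x' = 1677 − 8·113 = 773.
The subsidy expands output by 773 − 653 = 120 past the efficient level; on those units the gap between marginal cost and willingness to pay runs from 0 up to 31.
DWL = ½ × 31 × 120 = 1860.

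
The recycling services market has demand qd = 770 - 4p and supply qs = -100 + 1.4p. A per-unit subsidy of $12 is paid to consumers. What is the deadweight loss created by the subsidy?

Pre-subsidy: 770 - 4p = -100 + 1.4p gives p* = 1450/9, q* = 1130/9.
With the rebate, buyers effectively pay pb = ps − 12, where ps is the price sellers receive.
Demand in terms of ps becomes qd = 770 − 4(ps − 12) = 818 - 4ps. Setting this equal to supply: 818 - 4ps = -100 + 1.4ps, so ps = 170.
Buyers pay pb = 170 − 12 = 158; q' = -100 + 1.4·170 = 138.
The subsidy expands output by 138 − 1130/9 = 112/9 past the efficient level; on those units the gap between marginal cost and willingness to pay runs from 0 up to 12.
DWL = ½ × 12 × 112/9 = 224/3.

Deadweight loss = 224/3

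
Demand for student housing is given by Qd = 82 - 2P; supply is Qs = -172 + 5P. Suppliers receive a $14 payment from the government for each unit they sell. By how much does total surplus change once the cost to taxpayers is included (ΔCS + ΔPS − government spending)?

Pre-subsidy: 82 - 2P = -172 + 5P gives P* = 254/7, Q* = 66/7.
With the subsidy, sellers receive Ps = Pb + 14 for each unit, where Pb is the price buyers pay.
Supply in terms of Pb becomes Qs = -172 + 5(Pb + 14) = -102 + 5Pb. Setting this equal to demand: 82 - 2Pb = -102 + 5Pb, so Pb = 184/7.
Sellers receive Ps = 184/7 + 14 = 282/7; Q' = 82 − 2·(184/7) = 206/7.
ΔCS = ½(66/7 + 206/7)(254/7 − 184/7) = 1360/7; ΔPS = ½(66/7 + 206/7)(282/7 − 254/7) = 544/7.
Government spending = 14 × 206/7 = 412.
Net change = 1360/7 + 544/7 − 412 = -140. The loss equals the DWL triangle ½·14·20.

Net change in total surplus = -$140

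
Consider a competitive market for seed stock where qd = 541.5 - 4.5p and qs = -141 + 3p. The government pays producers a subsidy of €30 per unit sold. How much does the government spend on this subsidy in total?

Pre-subsidy: 541.5 - 4.5p = -141 + 3p gives p* = 91, q* = 132.
With the subsidy, sellers receive ps = pb + 30 for each unit, where pb is the price buyers pay.
Supply in terms of pb becomes qs = -141 + 3(pb + 30) = -51 + 3pb. Setting this equal to demand: 541.5 - 4.5pb = -51 + 3pb, so pb = 79.
Sellers receive ps = 79 + 30 = 109; q' = 541.5 − 4.5·79 = 186.
Government outlay = subsidy × quantity = 30 × 186 = 5580.

Government cost = €5580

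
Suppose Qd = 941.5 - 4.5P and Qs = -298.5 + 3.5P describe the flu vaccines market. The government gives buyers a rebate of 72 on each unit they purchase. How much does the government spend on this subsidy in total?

Pre-subsidy: 941.5 - 4.5P = -298.5 + 3.5P gives P* = 155, Q* = 244.
With the rebate, buyers effectively pay Pb = Ps − 72, where Ps is the price sellers receive.
Demand in terms of Ps becomes Qd = 941.5 − 4.5(Ps − 72) = 1265.5 - 4.5Ps. Setting this equal to supply: 1265.5 - 4.5Ps = -298.5 + 3.5Ps, so Ps = 195.5.
Buyers pay Pb = 195.5 − 72 = 123.5; Q' = -298.5 + 3.5·195.5 = 385.75.
Government outlay = subsidy × quantity = 72 × 385.75 = 27774.

Government cost = 27774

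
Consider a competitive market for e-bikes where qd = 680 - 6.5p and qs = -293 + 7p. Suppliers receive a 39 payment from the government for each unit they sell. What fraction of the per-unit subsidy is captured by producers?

Pre-subsidy: 680 - 6.5p = -293 + 7p gives p* = 1946/27, q* = 5711/27.
With the subsidy, sellers receive ps = pb + 39 for each unit, where pb is the price buyers pay.
Supply in terms of pb becomes qs = -293 + 7(pb + 39) = -20 + 7pb. Setting this equal to demand: 680 - 6.5pb = -20 + 7pb, so pb = 1400/27.
Sellers receive ps = 1400/27 + 39 = 2453/27; q' = 680 − 6.5·(1400/27) = 9260/27.
Buyers' price falls by p* − pb = 1946/27 − 1400/27 = 182/9; sellers' price rises by ps − p* = 2453/27 − 1946/27 = 169/9.
So producers capture (169/9)/39 = 13/27 of each unit of subsidy.

Producer share = 13/27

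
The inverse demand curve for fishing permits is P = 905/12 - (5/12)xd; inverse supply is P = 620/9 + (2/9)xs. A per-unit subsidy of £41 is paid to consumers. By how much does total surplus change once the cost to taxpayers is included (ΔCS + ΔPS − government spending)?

Net change in total surplus = -30258/23

Pre-subsidy: 905/12 - (5/12)x = 620/9 + (2/9)x gives x* = 235/23 and P* = 4910/69.
With the rebate, buyers effectively pay Pb = Ps − 41, where Ps is the price sellers receive.
On the curves, Pb = 905/12 - (5/12)x and Ps = 620/9 + (2/9)x; the wedge Ps − Pb = 41 gives 620/9 + (2/9)x − (905/12 - (5/12)x) = 41, so x' = 1711/23.
Then Pb = 905/12 − (5/12)·(1711/23) = 3065/69 and Ps = 620/9 + (2/9)·(1711/23) = 5894/69.
ΔCS = ½(235/23 + 1711/23)(4910/69 − 3065/69) = 598395/529; ΔPS = ½(235/23 + 1711/23)(5894/69 − 4910/69) = 319144/529.
Government spending = 41 × 1711/23 = 70151/23.
Net change = 598395/529 + 319144/529 − 70151/23 = -30258/23. The loss equals the DWL triangle ½·41·1476/23.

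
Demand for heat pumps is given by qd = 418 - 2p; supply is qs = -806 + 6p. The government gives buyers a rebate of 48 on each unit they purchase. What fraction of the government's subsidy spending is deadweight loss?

DWL / government spending = 9/46

Pre-subsidy: 418 - 2p = -806 + 6p gives p* = 153, q* = 112.
With the rebate, buyers effectively pay pb = ps − 48, where ps is the price sellers receive.
Demand in terms of ps becomes qd = 418 − 2(ps − 48) = 514 - 2ps. Setting this equal to supply: 514 - 2ps = -806 + 6ps, so ps = 165.
Buyers pay pb = 165 − 48 = 117; q' = -806 + 6·165 = 184.
ΔCS = ½(112 + 184)(153 − 117) = 5328; ΔPS = ½(112 + 184)(165 − 153) = 1776.
Government spending = 48 × 184 = 8832.
DWL = ½ × 48 × (184 − 112) = 1728; fraction = 1728 / 8832 = 9/46.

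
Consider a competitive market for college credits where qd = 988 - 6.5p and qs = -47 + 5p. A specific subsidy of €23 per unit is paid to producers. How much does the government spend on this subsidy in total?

Government cost = €10764

Pre-subsidy: 988 - 6.5p = -47 + 5p gives p* = 90, q* = 403.
With the subsidy, sellers receive ps = pb + 23 for each unit, where pb is the price buyers pay.
Supply in terms of pb becomes qs = -47 + 5(pb + 23) = 68 + 5pb. Setting this equal to demand: 988 - 6.5pb = 68 + 5pb, so pb = 80.
Sellers receive ps = 80 + 23 = 103; q' = 988 − 6.5·80 = 468.
Government outlay = subsidy × quantity = 23 × 468 = 10764.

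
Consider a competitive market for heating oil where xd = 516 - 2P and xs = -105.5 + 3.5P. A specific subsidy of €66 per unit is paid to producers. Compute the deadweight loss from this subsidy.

Deadweight loss = €2772

Pre-subsidy: 516 - 2P = -105.5 + 3.5P gives P* = 113, x* = 290.
With the subsidy, sellers receive Ps = Pb + 66 for each unit, where Pb is the price buyers pay.
Supply in terms of Pb becomes xs = -105.5 + 3.5(Pb + 66) = 125.5 + 3.5Pb. Setting this equal to demand: 516 - 2Pb = 125.5 + 3.5Pb, so Pb = 71.
Sellers receive Ps = 71 + 66 = 137; x' = 516 − 2·71 = 374.
The subsidy expands output by 374 − 290 = 84 past the efficient level; on those units the gap between marginal cost and willingness to pay runs from 0 up to 66.
DWL = ½ × 66 × 84 = 2772.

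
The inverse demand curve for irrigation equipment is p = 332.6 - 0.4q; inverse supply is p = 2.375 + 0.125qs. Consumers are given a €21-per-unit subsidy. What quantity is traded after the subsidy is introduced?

q' = 669

Pre-subsidy: 332.6 - 0.4q = 2.375 + 0.125q gives q* = 629 and p* = 81.
With the rebate, buyers effectively pay pb = ps − 21, where ps is the price sellers receive.
On the curves, pb = 332.6 - 0.4q and ps = 2.375 + 0.125q; the wedge ps − pb = 21 gives 2.375 + 0.125q − (332.6 - 0.4q) = 21, so q' = 669.
Then pb = 332.6 − 0.4·669 = 65 and ps = 2.375 + 0.125·669 = 86.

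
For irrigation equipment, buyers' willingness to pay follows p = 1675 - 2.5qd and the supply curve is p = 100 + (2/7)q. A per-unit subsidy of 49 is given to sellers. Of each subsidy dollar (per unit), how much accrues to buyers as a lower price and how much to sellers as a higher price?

Pre-subsidy: 1675 - 2.5q = 100 + (2/7)q gives q* = 7350/13 and p* = 3400/13.
With the subsidy, sellers receive ps = pb + 49 for each unit, where pb is the price buyers pay.
On the curves, pb = 1675 - 2.5q and ps = 100 + (2/7)q; the wedge ps − pb = 49 gives 100 + (2/7)q − (1675 - 2.5q) = 49, so q' = 22736/39.
Then pb = 1675 − 2.5·(22736/39) = 8485/39 and ps = 100 + (2/7)·(22736/39) = 10396/39.
Buyers' price falls by p* − pb = 3400/13 − 8485/39 = 1715/39; sellers' price rises by ps − p* = 10396/39 − 3400/13 = 196/39.

Buyers gain 1715/39 per unit; sellers gain 196/39 per unit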